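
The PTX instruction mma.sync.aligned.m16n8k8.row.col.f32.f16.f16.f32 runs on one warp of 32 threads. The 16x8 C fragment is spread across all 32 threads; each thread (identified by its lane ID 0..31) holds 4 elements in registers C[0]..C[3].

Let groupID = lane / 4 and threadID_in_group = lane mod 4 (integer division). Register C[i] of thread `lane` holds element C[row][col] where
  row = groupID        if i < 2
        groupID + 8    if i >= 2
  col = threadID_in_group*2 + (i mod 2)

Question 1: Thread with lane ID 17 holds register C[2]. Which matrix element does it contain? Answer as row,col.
L=17→G=17>>2=4, T=17&3=1
[2]→row 4+8=12  col 1·2+0=2

12,2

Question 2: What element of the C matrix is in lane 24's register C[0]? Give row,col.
lane 24: grp=6 (24/4), tig=0 (24%4)
i=0: r=6+0=6, c=0*2+0=0

6,0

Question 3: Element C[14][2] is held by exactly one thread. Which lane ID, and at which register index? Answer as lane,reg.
25,2

r:14=>grp=6,rB=1  c:2=>tig=1,lo=0
L=6*4+1=25  i=1*2+0=2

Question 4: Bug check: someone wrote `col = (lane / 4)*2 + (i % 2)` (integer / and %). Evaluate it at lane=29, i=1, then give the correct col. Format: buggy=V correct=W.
`(lane / 4)*2 + (i % 2)`[29,1]→15
lane 29: G=7 (29/4), T=1 (29%4)
i=1: r=7+0=7, c=1*2+1=3
col: 15 vs 3

buggy=15 correct=3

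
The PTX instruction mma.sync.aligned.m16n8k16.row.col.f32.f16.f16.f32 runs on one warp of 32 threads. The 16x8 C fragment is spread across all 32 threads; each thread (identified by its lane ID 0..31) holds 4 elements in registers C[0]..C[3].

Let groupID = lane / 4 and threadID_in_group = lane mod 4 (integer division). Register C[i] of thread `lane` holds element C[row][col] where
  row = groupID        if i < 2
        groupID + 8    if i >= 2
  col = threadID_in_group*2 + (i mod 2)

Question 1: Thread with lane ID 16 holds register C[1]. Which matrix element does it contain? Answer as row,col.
lane 16→16/4=4, 16 mod 4=0
i=1  r:4+0→4  c:2·0+1→1

4,1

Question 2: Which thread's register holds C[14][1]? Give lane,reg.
24,3

r: 14->gid=6,r8=1  c: 1->tid=0,i&1=1
L=6*4+0=24  i=1*2+1=3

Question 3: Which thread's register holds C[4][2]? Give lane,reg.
r:4=>grp=4,rB=0  c:2=>tig=1,lo=0
L=4*4+1=17  i=0*2+0=0

17,0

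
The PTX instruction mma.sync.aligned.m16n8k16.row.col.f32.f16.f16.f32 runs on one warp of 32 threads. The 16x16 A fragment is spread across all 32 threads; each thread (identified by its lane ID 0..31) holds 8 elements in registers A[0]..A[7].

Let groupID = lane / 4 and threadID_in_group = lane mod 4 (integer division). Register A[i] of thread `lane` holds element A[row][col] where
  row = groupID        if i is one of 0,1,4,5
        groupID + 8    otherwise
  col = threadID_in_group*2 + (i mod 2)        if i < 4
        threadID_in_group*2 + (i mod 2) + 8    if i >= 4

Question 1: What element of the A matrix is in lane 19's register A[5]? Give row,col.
4,15

lane 19: gr=4 (19/4), th=3 (19%4)
i=5: r=4+0=4, c=3*2+1+8=15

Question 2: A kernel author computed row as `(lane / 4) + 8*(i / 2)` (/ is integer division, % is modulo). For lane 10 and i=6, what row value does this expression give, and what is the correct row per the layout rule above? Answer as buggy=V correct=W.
`(lane / 4) + 8*(i / 2)`[10,6]→26
10: G=2,T=2
[6] (2+8,2*2+0+8) = (10,12)
row: 26 vs 10

buggy=26 correct=10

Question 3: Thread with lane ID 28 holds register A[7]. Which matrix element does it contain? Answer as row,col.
15,9

L=28→G=28>>2=7, T=28&3=0
[7]→row 7+8=15  col 0·2+1+8=9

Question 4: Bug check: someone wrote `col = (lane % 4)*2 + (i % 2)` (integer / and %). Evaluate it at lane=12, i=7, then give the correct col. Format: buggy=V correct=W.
`(lane % 4)*2 + (i % 2)`[12,7]=>1
lane 12: grp=3 (12/4), tig=0 (12%4)
i=7: r=3+8=11, c=0*2+1+8=9
col: 1 vs 9

buggy=1 correct=9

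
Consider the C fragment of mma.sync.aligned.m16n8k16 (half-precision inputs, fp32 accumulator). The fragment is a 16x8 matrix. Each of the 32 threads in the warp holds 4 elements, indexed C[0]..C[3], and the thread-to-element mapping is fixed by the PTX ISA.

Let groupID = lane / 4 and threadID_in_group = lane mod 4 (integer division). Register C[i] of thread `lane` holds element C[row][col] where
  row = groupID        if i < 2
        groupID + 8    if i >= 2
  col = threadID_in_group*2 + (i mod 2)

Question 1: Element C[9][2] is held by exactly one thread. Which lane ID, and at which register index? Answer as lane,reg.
r=9→G=1,rhi=1  c=2→T=1,p=0
L=1*4+1=5  i=1*2+0=2

5,2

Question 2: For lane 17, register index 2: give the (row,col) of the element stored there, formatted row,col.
17: G=4,T=1
[2] (4+8,1*2+0) = (12,2)

12,2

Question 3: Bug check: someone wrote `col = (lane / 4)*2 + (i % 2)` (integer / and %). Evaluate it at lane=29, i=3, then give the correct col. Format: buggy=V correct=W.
`(lane / 4)*2 + (i % 2)`[29,3]=>15
29: grp=7,tig=1
[3] (7+8,1*2+1) = (15,3)
col: 15 vs 3

buggy=15 correct=3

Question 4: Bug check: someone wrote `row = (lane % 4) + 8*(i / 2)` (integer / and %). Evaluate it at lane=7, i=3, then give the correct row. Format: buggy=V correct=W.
buggy=11 correct=9

`(lane % 4) + 8*(i / 2)`[7,3]->11
L=7->g=7>>2=1, t=7&3=3
[3]->row 1+8=9  col 3·2+1=7
row: 11 vs 9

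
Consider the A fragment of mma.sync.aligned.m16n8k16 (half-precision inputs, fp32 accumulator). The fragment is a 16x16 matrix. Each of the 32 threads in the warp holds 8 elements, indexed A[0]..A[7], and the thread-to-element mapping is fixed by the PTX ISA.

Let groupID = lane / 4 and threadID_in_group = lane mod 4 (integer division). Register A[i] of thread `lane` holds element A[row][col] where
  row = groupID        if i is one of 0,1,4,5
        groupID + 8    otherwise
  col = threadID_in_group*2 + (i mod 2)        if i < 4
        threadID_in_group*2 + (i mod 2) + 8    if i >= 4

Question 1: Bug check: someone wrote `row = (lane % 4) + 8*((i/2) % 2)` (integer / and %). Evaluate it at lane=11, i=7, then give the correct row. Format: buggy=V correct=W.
`(lane % 4) + 8*((i/2) % 2)`[11,7]->11
lane 11: g=2 (11/4), t=3 (11%4)
i=7: r=2+8=10, c=3*2+1+8=15
row: 11 vs 10

buggy=11 correct=10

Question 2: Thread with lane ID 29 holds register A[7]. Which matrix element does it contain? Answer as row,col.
lane 29->29/4=7, 29 mod 4=1
i=7  r:7+8->15  c:2·1+1+8->11

15,11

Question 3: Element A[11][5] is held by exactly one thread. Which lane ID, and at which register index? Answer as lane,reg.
r=11⇒gr=3,Rb=1  c=5⇒Cb=0,th=2,odd=1
L=3*4+2=14  i=0*4+1*2+1=3

14,3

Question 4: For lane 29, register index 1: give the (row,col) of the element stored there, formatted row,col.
7,3

lane 29->29/4=7, 29 mod 4=1
i=1  r:7+0->7  c:2·1+1+0->3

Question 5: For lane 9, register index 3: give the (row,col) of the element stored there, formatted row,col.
9: g=2,t=1
[3] (2+8,1*2+1+0) = (10,3)

10,3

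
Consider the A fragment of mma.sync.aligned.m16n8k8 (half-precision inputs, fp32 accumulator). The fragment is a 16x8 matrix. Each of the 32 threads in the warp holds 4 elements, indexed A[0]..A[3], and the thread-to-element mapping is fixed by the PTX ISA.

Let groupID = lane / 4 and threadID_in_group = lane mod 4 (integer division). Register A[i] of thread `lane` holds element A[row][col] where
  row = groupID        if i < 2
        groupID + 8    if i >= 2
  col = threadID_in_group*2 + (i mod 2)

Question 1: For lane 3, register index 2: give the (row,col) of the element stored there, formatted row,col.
L=3->g=3>>2=0, t=3&3=3
[2]->row 0+8=8  col 3·2+0=6

8,6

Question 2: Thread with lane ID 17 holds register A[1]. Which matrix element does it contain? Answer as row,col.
lane 17: grp=4 (17/4), tig=1 (17%4)
i=1: r=4+0=4, c=1*2+1=3

4,3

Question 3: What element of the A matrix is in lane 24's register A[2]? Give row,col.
14,0

lane 24->24/4=6, 24 mod 4=0
i=2  r:6+8->14  c:2·0+0->0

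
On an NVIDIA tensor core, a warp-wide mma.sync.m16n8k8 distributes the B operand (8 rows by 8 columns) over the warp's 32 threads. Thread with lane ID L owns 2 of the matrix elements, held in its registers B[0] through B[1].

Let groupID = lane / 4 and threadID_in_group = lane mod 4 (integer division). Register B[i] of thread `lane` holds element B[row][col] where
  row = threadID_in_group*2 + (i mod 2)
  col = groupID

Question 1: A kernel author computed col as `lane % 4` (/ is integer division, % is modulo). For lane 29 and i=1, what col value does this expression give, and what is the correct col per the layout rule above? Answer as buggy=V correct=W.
buggy=1 correct=7

`lane % 4`[29,1]→1
lane 29: G=7 (29/4), T=1 (29%4)
i=1: r=1*2+1=3, c=G=7
col: 1 vs 7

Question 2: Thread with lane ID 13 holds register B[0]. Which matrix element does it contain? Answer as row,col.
lane 13⇒13/4=3, 13 mod 4=1
i=0  r:2·1+0⇒2  c:3

2,3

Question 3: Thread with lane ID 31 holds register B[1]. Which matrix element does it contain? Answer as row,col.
lane 31->31/4=7, 31 mod 4=3
i=1  r:2·3+1->7  c:7

7,7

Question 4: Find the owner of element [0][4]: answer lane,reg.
c=4->g=4  r=0->t=0,b0=0
L=4*4+0=16  i=0=0

16,0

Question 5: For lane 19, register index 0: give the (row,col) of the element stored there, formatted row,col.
L=19->g=19>>2=4, t=19&3=3
[0]->row 3·2+0=6  col g=4

6,4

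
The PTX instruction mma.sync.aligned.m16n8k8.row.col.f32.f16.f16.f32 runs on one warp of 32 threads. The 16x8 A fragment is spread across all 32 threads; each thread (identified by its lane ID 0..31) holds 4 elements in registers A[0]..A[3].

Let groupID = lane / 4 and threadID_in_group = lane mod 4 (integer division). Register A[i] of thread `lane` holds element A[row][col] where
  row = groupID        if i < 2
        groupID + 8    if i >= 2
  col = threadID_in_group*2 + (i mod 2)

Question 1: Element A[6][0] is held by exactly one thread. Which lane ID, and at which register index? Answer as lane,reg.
r=6->g=6,rb=0  c=0->t=0,b0=0
L=6*4+0=24  i=0*2+0=0

24,0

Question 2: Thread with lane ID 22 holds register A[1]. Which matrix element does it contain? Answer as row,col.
5,5

L=22=>grp=22>>2=5, tig=22&3=2
[1]=>row 5+0=5  col 2·2+1=5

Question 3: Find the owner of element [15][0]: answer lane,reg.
r=15→G=7,rhi=1  c=0→T=0,p=0
L=7*4+0=28  i=1*2+0=2

28,2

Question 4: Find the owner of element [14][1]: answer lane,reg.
24,3

r:14=>grp=6,rB=1  c:1=>tig=0,lo=1
L=6*4+0=24  i=1*2+1=3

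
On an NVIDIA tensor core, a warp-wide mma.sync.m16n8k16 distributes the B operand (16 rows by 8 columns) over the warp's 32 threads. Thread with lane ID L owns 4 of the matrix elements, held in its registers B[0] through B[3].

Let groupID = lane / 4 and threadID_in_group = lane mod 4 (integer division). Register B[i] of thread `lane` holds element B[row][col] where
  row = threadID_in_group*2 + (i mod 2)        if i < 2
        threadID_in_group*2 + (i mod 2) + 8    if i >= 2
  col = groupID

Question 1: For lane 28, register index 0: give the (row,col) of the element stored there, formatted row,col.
0,7

L=28=>grp=28>>2=7, tig=28&3=0
[0]=>row 0·2+0+0=0  col grp=7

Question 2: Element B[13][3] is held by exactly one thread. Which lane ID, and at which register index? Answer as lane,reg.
14,3

c: 3->gid=3  r: 13->r8=1,tid=2,i&1=1
L=3*4+2=14  i=1*2+1=3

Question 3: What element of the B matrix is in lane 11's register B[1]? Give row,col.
7,2

L=11->g=11>>2=2, t=11&3=3
[1]->row 3·2+1+0=7  col g=2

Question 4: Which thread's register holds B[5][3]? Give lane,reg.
14,1

c=3→G=3  r=5→rhi=0,T=2,p=1
L=3*4+2=14  i=0*2+1=1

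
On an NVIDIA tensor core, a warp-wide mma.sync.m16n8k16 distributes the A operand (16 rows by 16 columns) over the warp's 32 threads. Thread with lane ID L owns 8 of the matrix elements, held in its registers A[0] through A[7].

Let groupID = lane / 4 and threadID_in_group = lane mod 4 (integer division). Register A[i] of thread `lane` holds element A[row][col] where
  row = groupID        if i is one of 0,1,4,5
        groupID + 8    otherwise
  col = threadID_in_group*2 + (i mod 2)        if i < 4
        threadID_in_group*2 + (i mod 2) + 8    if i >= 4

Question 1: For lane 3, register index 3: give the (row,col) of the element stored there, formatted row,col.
lane 3->3/4=0, 3 mod 4=3
i=3  r:0+8->8  c:2·3+1+0->7

8,7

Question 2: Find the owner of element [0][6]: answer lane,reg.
r=0→G=0,rhi=0  c=6→chi=0,T=3,p=0
L=0*4+3=3  i=0*4+0*2+0=0

3,0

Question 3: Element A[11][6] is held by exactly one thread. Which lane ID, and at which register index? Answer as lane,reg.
r=11⇒gr=3,Rb=1  c=6⇒Cb=0,th=3,odd=0
L=3*4+3=15  i=0*4+1*2+0=2

15,2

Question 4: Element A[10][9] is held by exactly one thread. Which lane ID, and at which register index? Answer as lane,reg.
r: 10->gid=2,r8=1  c: 9->c8=1,tid=0,i&1=1
L=2*4+0=8  i=1*4+1*2+1=7

8,7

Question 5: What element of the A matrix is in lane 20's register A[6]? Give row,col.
lane 20: gr=5 (20/4), th=0 (20%4)
i=6: r=5+8=13, c=0*2+0+8=8

13,8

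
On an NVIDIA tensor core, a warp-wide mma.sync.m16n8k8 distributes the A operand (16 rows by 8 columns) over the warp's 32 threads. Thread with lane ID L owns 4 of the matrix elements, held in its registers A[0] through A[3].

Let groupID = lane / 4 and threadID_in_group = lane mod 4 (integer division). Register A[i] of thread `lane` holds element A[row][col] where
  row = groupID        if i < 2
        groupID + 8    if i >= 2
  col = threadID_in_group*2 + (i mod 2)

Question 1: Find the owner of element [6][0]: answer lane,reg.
24,0

r=6⇒gr=6,Rb=0  c=0⇒th=0,odd=0
L=6*4+0=24  i=0*2+0=0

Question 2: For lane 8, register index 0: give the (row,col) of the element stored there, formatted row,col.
2,0

lane 8→8/4=2, 8 mod 4=0
i=0  r:2+0→2  c:2·0+0→0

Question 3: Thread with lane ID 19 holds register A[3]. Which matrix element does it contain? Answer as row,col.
L=19->gid=19>>2=4, tid=19&3=3
[3]->row 4+8=12  col 3·2+1=7

12,7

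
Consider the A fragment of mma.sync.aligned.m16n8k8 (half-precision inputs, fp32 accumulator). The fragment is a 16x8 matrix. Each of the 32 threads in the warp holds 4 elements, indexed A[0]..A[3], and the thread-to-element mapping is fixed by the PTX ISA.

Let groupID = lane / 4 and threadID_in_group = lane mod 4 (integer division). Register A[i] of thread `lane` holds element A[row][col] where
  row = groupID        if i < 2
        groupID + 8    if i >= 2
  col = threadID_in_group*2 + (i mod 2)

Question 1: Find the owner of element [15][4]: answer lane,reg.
30,2

r: 15->gid=7,r8=1  c: 4->tid=2,i&1=0
L=7*4+2=30  i=1*2+0=2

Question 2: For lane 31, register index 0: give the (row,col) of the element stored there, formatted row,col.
7,6

L=31⇒gr=31>>2=7, th=31&3=3
[0]⇒row 7+0=7  col 3·2+0=6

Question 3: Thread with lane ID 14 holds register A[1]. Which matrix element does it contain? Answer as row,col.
14: g=3,t=2
[1] (3+0,2*2+1) = (3,5)

3,5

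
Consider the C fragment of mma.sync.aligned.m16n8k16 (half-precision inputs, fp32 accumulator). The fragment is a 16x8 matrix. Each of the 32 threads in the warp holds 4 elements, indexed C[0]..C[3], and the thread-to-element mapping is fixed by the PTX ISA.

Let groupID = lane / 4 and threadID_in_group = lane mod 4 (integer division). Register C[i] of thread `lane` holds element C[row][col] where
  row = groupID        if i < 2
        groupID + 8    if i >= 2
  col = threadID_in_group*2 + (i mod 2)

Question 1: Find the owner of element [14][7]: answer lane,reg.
r: 14->gid=6,r8=1  c: 7->tid=3,i&1=1
L=6*4+3=27  i=1*2+1=3

27,3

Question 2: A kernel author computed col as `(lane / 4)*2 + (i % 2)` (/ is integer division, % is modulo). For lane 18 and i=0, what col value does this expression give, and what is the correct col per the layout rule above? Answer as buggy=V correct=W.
`(lane / 4)*2 + (i % 2)`[18,0]=>8
L=18=>grp=18>>2=4, tig=18&3=2
[0]=>row 4+0=4  col 2·2+0=4
col: 8 vs 4

buggy=8 correct=4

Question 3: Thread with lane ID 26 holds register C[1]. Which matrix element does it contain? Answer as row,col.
26: G=6,T=2
[1] (6+0,2*2+1) = (6,5)

6,5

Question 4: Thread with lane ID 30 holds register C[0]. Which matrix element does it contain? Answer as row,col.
7,4

lane 30->30/4=7, 30 mod 4=2
i=0  r:7+0->7  c:2·2+0->4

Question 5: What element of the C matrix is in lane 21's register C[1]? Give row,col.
5,3

21: gid=5,tid=1
[1] (5+0,1*2+1) = (5,3)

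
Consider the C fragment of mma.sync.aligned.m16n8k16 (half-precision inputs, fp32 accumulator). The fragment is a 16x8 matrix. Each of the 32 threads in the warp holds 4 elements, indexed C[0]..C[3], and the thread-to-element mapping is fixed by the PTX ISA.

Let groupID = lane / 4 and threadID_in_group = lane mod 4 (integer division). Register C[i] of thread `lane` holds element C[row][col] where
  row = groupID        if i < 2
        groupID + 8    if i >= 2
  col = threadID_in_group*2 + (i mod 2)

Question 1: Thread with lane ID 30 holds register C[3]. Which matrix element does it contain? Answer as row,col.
lane 30->30/4=7, 30 mod 4=2
i=3  r:7+8->15  c:2·2+1->5

15,5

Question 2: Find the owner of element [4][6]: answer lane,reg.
19,0

r:4=>grp=4,rB=0  c:6=>tig=3,lo=0
L=4*4+3=19  i=0*2+0=0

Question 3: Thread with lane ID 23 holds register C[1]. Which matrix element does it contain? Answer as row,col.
5,7

lane 23: gid=5 (23/4), tid=3 (23%4)
i=1: r=5+0=5, c=3*2+1=7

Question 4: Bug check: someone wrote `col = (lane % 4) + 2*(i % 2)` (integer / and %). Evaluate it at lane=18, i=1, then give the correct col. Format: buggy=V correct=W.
`(lane % 4) + 2*(i % 2)`[18,1]->4
lane 18->18/4=4, 18 mod 4=2
i=1  r:4+0->4  c:2·2+1->5
col: 4 vs 5

buggy=4 correct=5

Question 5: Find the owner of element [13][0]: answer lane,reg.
20,2

r=13⇒gr=5,Rb=1  c=0⇒th=0,odd=0
L=5*4+0=20  i=1*2+0=2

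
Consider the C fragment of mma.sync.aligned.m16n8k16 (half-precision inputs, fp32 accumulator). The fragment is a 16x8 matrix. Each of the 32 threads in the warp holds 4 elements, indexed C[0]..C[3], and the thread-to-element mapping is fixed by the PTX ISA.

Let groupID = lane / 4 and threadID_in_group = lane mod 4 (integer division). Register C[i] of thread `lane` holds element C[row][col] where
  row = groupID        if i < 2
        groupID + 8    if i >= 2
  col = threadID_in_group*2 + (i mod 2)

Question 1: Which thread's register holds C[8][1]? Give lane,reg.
0,3

r: 8->gid=0,r8=1  c: 1->tid=0,i&1=1
L=0*4+0=0  i=1*2+1=3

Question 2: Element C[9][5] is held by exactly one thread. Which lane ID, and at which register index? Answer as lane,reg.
r=9⇒gr=1,Rb=1  c=5⇒th=2,odd=1
L=1*4+2=6  i=1*2+1=3

6,3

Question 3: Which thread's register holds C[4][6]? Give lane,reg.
19,0

r=4->g=4,rb=0  c=6->t=3,b0=0
L=4*4+3=19  i=0*2+0=0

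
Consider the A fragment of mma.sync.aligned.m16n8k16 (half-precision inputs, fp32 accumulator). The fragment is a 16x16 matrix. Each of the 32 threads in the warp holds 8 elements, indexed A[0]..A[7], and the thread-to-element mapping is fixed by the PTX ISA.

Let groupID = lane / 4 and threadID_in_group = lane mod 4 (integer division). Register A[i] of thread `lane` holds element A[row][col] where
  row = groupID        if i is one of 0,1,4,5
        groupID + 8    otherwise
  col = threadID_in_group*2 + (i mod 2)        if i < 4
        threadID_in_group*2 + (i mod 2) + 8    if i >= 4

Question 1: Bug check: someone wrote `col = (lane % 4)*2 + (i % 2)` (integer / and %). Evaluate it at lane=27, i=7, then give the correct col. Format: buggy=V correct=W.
`(lane % 4)*2 + (i % 2)`[27,7]⇒7
27: gr=6,th=3
[7] (6+8,3*2+1+8) = (14,15)
col: 7 vs 15

buggy=7 correct=15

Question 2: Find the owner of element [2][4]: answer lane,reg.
r:2=>grp=2,rB=0  c:4=>cB=0,tig=2,lo=0
L=2*4+2=10  i=0*4+0*2+0=0

10,0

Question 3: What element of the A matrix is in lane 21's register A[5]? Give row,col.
21: G=5,T=1
[5] (5+0,1*2+1+8) = (5,11)

5,11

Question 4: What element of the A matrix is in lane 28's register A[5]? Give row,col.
7,9

lane 28: gr=7 (28/4), th=0 (28%4)
i=5: r=7+0=7, c=0*2+1+8=9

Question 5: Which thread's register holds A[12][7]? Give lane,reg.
r:12=>grp=4,rB=1  c:7=>cB=0,tig=3,lo=1
L=4*4+3=19  i=0*4+1*2+1=3

19,3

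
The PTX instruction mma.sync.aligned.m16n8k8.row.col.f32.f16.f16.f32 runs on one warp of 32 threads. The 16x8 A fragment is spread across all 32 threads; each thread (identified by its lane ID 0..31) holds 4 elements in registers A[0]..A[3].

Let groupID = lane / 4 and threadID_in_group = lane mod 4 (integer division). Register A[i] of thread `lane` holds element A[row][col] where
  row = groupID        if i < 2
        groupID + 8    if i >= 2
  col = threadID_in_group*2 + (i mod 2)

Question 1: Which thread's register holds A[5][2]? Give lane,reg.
21,0

r=5⇒gr=5,Rb=0  c=2⇒th=1,odd=0
L=5*4+1=21  i=0*2+0=0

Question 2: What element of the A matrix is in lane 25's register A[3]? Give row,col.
L=25->gid=25>>2=6, tid=25&3=1
[3]->row 6+8=14  col 1·2+1=3

14,3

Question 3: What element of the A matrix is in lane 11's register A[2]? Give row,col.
10,6

11: g=2,t=3
[2] (2+8,3*2+0) = (10,6)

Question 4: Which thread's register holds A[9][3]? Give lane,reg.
5,3

r=9⇒gr=1,Rb=1  c=3⇒th=1,odd=1
L=1*4+1=5  i=1*2+1=3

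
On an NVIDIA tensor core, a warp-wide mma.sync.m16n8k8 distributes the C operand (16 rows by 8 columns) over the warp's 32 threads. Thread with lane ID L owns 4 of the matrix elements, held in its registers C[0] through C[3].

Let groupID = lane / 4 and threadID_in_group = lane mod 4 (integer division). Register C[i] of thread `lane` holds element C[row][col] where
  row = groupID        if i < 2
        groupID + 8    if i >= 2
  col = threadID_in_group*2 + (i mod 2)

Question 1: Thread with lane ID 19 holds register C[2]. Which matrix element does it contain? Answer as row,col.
12,6

L=19⇒gr=19>>2=4, th=19&3=3
[2]⇒row 4+8=12  col 3·2+0=6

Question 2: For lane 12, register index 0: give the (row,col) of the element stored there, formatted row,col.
3,0

lane 12: gr=3 (12/4), th=0 (12%4)
i=0: r=3+0=3, c=0*2+0=0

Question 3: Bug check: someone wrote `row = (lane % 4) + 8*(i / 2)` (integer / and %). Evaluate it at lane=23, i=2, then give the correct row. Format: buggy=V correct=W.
buggy=11 correct=13

`(lane % 4) + 8*(i / 2)`[23,2]->11
L=23->g=23>>2=5, t=23&3=3
[2]->row 5+8=13  col 3·2+0=6
row: 11 vs 13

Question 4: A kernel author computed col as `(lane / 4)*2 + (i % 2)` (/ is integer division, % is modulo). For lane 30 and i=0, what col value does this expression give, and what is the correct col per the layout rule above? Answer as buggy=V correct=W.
buggy=14 correct=4

`(lane / 4)*2 + (i % 2)`[30,0]->14
30: gid=7,tid=2
[0] (7+0,2*2+0) = (7,4)
col: 14 vs 4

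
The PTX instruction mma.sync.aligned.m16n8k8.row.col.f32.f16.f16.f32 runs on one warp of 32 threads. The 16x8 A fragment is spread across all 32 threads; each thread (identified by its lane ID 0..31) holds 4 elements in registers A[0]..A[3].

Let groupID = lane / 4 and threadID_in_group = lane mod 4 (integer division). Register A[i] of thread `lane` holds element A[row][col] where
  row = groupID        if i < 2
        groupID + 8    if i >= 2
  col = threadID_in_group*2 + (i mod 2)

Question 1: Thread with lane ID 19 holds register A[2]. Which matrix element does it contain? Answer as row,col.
19: g=4,t=3
[2] (4+8,3*2+0) = (12,6)

12,6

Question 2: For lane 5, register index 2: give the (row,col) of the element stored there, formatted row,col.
9,2

lane 5: gid=1 (5/4), tid=1 (5%4)
i=2: r=1+8=9, c=1*2+0=2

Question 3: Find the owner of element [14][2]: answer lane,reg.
r:14=>grp=6,rB=1  c:2=>tig=1,lo=0
L=6*4+1=25  i=1*2+0=2

25,2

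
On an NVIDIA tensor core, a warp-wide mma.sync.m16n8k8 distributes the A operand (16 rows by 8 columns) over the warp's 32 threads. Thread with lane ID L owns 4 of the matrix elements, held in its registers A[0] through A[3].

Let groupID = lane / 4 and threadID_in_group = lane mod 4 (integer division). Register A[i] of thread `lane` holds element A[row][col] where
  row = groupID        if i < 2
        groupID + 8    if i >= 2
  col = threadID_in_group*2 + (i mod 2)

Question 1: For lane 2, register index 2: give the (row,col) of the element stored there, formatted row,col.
8,4

lane 2: gid=0 (2/4), tid=2 (2%4)
i=2: r=0+8=8, c=2*2+0=4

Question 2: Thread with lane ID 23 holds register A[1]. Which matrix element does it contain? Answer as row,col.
23: g=5,t=3
[1] (5+0,3*2+1) = (5,7)

5,7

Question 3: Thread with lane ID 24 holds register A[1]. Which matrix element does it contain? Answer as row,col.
lane 24: gid=6 (24/4), tid=0 (24%4)
i=1: r=6+0=6, c=0*2+1=1

6,1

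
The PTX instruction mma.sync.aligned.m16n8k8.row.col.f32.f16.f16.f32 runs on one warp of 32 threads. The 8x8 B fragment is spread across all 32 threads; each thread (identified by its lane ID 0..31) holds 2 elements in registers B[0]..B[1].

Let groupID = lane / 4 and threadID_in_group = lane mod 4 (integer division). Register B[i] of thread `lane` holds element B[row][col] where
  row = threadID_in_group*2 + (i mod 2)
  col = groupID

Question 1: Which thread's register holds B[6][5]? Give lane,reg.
23,0

c=5→G=5  r=6→T=3,p=0
L=5*4+3=23  i=0=0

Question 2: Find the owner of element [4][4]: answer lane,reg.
c=4->g=4  r=4->t=2,b0=0
L=4*4+2=18  i=0=0

18,0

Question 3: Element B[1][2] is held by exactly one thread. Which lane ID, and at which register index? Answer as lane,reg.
c: 2->gid=2  r: 1->tid=0,i&1=1
L=2*4+0=8  i=1=1

8,1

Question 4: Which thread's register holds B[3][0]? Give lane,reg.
1,1

c=0->g=0  r=3->t=1,b0=1
L=0*4+1=1  i=1=1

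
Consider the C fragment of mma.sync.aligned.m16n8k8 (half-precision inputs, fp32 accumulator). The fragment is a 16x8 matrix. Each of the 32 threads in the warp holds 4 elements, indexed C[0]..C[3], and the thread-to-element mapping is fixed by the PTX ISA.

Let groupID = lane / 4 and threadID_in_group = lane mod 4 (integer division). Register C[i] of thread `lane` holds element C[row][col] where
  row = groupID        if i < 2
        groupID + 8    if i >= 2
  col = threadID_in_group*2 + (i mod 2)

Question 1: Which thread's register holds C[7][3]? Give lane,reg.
r:7=>grp=7,rB=0  c:3=>tig=1,lo=1
L=7*4+1=29  i=0*2+1=1

29,1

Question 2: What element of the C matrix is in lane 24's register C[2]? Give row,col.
24: grp=6,tig=0
[2] (6+8,0*2+0) = (14,0)

14,0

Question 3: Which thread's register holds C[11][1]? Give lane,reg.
r=11->g=3,rb=1  c=1->t=0,b0=1
L=3*4+0=12  i=1*2+1=3

12,3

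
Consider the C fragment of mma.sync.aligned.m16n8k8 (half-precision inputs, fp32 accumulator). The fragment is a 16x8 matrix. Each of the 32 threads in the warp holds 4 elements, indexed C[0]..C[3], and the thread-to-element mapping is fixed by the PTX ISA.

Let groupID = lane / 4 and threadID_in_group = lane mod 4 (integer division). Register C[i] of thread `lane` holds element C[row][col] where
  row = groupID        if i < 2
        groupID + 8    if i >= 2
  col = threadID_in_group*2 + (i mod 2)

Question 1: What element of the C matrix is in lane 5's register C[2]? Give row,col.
9,2

5: G=1,T=1
[2] (1+8,1*2+0) = (9,2)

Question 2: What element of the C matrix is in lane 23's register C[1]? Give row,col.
L=23=>grp=23>>2=5, tig=23&3=3
[1]=>row 5+0=5  col 3·2+1=7

5,7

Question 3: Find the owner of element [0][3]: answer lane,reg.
1,1

r=0->g=0,rb=0  c=3->t=1,b0=1
L=0*4+1=1  i=0*2+1=1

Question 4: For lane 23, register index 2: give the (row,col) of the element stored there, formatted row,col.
L=23⇒gr=23>>2=5, th=23&3=3
[2]⇒row 5+8=13  col 3·2+0=6

13,6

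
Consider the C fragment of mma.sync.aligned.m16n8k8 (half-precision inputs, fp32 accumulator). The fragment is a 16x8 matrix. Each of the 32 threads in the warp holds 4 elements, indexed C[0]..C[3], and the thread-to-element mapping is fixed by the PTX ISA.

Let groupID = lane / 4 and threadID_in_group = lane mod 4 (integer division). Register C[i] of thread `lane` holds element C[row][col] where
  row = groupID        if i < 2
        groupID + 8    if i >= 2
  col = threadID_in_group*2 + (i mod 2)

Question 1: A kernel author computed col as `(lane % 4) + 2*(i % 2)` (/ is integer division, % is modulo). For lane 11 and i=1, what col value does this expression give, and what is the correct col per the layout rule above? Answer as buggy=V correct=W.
`(lane % 4) + 2*(i % 2)`[11,1]⇒5
lane 11: gr=2 (11/4), th=3 (11%4)
i=1: r=2+0=2, c=3*2+1=7
col: 5 vs 7

buggy=5 correct=7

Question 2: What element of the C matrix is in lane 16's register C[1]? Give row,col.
4,1

lane 16: gid=4 (16/4), tid=0 (16%4)
i=1: r=4+0=4, c=0*2+1=1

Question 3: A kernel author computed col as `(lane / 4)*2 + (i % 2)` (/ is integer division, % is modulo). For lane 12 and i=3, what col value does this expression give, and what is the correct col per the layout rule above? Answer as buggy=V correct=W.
`(lane / 4)*2 + (i % 2)`[12,3]=>7
lane 12: grp=3 (12/4), tig=0 (12%4)
i=3: r=3+8=11, c=0*2+1=1
col: 7 vs 1

buggy=7 correct=1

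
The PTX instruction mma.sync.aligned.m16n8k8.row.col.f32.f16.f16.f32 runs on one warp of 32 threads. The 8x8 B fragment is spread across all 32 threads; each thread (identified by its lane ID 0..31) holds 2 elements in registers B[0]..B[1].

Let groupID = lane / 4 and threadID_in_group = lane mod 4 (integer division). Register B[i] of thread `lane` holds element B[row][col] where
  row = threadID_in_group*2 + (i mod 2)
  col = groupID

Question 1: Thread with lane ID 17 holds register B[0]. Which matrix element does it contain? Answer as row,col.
17: grp=4,tig=1
[0] (1*2+0,4) = (2,4)

2,4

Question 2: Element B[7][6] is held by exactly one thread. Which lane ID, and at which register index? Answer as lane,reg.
c: 6->gid=6  r: 7->tid=3,i&1=1
L=6*4+3=27  i=1=1

27,1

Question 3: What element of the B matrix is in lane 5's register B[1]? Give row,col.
3,1

L=5->gid=5>>2=1, tid=5&3=1
[1]->row 1·2+1=3  col gid=1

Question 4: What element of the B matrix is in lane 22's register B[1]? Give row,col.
lane 22→22/4=5, 22 mod 4=2
i=1  r:2·2+1→5  c:5

5,5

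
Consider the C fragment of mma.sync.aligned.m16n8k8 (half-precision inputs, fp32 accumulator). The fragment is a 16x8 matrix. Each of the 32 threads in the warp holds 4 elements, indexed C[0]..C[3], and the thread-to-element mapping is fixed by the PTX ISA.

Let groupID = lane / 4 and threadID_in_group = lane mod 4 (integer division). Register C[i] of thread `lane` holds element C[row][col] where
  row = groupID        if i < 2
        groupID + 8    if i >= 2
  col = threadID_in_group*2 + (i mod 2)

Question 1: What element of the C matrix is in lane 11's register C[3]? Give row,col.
10,7

11: gr=2,th=3
[3] (2+8,3*2+1) = (10,7)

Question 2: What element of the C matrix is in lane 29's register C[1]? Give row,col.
7,3

lane 29→29/4=7, 29 mod 4=1
i=1  r:7+0→7  c:2·1+1→3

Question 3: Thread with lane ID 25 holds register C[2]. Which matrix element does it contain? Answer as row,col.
14,2

L=25=>grp=25>>2=6, tig=25&3=1
[2]=>row 6+8=14  col 1·2+0=2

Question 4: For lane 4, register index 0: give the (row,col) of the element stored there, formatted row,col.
L=4⇒gr=4>>2=1, th=4&3=0
[0]⇒row 1+0=1  col 0·2+0=0

1,0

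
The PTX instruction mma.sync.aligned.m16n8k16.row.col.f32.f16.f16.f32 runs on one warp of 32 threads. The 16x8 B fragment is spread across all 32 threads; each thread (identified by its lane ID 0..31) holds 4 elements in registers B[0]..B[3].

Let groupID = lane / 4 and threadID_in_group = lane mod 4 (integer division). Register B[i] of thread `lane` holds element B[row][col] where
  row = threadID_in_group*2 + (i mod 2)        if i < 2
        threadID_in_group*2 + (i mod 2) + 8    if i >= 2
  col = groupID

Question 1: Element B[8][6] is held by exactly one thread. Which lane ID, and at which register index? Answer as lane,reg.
c=6→G=6  r=8→rhi=1,T=0,p=0
L=6*4+0=24  i=1*2+0=2

24,2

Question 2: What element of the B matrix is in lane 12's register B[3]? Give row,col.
9,3

lane 12: g=3 (12/4), t=0 (12%4)
i=3: r=0*2+1+8=9, c=g=3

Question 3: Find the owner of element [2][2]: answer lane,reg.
9,0

c=2→G=2  r=2→rhi=0,T=1,p=0
L=2*4+1=9  i=0*2+0=0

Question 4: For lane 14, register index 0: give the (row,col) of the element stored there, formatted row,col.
L=14->g=14>>2=3, t=14&3=2
[0]->row 2·2+0+0=4  col g=3

4,3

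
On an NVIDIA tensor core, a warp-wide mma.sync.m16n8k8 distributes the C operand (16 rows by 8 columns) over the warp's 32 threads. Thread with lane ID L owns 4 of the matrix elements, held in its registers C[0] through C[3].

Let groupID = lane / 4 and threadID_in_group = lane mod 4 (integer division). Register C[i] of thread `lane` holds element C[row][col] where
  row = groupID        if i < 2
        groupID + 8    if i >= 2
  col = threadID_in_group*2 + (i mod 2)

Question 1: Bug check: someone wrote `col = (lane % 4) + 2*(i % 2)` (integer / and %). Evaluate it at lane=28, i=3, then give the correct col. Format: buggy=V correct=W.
`(lane % 4) + 2*(i % 2)`[28,3]⇒2
L=28⇒gr=28>>2=7, th=28&3=0
[3]⇒row 7+8=15  col 0·2+1=1
col: 2 vs 1

buggy=2 correct=1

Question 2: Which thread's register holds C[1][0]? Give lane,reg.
r:1=>grp=1,rB=0  c:0=>tig=0,lo=0
L=1*4+0=4  i=0*2+0=0

4,0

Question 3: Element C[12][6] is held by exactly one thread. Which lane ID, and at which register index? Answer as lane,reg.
19,2

r=12⇒gr=4,Rb=1  c=6⇒th=3,odd=0
L=4*4+3=19  i=1*2+0=2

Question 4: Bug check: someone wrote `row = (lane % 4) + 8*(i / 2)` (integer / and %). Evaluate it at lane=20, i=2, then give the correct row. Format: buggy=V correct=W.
buggy=8 correct=13

`(lane % 4) + 8*(i / 2)`[20,2]→8
lane 20: G=5 (20/4), T=0 (20%4)
i=2: r=5+8=13, c=0*2+0=0
row: 8 vs 13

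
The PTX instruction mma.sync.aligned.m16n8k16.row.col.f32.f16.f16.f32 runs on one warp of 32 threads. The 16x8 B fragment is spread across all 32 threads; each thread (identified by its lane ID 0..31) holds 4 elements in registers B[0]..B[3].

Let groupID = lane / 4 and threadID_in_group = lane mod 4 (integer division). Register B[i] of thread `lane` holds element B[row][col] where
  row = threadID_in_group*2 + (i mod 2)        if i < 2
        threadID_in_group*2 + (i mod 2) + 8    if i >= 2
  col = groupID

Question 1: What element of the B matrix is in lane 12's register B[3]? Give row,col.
12: G=3,T=0
[3] (0*2+1+8,3) = (9,3)

9,3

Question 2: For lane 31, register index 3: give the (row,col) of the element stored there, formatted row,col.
31: grp=7,tig=3
[3] (3*2+1+8,7) = (15,7)

15,7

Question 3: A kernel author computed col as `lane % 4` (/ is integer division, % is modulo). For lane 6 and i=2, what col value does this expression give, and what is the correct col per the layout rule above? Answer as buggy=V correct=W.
`lane % 4`[6,2]->2
L=6->g=6>>2=1, t=6&3=2
[2]->row 2·2+0+8=12  col g=1
col: 2 vs 1

buggy=2 correct=1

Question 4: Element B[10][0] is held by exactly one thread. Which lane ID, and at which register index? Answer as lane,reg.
c:0=>grp=0  r:10=>rB=1,tig=1,lo=0
L=0*4+1=1  i=1*2+0=2

1,2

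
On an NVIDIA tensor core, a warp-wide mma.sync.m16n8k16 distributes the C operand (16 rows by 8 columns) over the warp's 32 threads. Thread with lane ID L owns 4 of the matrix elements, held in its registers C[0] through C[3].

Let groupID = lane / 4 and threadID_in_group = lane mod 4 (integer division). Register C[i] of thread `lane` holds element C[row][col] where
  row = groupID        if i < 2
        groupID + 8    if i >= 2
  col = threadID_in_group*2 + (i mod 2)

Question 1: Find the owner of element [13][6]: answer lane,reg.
r: 13->gid=5,r8=1  c: 6->tid=3,i&1=0
L=5*4+3=23  i=1*2+0=2

23,2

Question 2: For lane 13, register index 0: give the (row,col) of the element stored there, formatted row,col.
L=13->gid=13>>2=3, tid=13&3=1
[0]->row 3+0=3  col 1·2+0=2

3,2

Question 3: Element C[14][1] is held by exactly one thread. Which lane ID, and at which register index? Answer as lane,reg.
24,3

r: 14->gid=6,r8=1  c: 1->tid=0,i&1=1
L=6*4+0=24  i=1*2+1=3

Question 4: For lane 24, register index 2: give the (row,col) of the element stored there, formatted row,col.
14,0

24: gr=6,th=0
[2] (6+8,0*2+0) = (14,0)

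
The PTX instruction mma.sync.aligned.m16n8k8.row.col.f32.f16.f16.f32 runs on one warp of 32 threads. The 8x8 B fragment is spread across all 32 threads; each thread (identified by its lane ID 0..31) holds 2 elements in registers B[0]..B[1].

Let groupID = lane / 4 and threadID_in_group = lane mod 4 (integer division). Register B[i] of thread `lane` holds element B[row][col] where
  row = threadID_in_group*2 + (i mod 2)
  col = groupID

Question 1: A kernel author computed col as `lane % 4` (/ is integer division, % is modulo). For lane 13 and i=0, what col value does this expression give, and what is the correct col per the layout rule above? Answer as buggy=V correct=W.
`lane % 4`[13,0]=>1
lane 13: grp=3 (13/4), tig=1 (13%4)
i=0: r=1*2+0=2, c=grp=3
col: 1 vs 3

buggy=1 correct=3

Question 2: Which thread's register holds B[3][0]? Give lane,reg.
c: 0->gid=0  r: 3->tid=1,i&1=1
L=0*4+1=1  i=1=1

1,1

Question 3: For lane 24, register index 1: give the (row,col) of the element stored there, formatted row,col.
1,6

L=24⇒gr=24>>2=6, th=24&3=0
[1]⇒row 0·2+1=1  col gr=6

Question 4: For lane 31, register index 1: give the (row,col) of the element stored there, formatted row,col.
7,7

31: G=7,T=3
[1] (3*2+1,7) = (7,7)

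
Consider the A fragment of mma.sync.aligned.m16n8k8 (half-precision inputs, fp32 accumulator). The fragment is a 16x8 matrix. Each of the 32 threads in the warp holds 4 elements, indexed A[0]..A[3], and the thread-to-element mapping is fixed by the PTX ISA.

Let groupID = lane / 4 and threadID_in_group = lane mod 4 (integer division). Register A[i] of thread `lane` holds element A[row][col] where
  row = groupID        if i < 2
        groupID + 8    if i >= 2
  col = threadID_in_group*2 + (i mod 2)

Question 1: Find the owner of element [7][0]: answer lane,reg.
r:7=>grp=7,rB=0  c:0=>tig=0,lo=0
L=7*4+0=28  i=0*2+0=0

28,0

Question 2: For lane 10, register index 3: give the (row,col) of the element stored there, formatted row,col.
10: g=2,t=2
[3] (2+8,2*2+1) = (10,5)

10,5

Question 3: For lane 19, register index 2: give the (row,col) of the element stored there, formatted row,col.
lane 19->19/4=4, 19 mod 4=3
i=2  r:4+8->12  c:2·3+0->6

12,6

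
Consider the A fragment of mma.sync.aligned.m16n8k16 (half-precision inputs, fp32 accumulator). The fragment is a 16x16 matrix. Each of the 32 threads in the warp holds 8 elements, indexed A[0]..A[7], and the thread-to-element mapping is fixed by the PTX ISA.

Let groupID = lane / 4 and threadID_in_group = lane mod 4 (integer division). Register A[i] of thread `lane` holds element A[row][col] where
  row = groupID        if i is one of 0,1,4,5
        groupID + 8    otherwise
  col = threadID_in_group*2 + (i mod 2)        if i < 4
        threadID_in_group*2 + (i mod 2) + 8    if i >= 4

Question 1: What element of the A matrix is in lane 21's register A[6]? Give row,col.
lane 21: g=5 (21/4), t=1 (21%4)
i=6: r=5+8=13, c=1*2+0+8=10

13,10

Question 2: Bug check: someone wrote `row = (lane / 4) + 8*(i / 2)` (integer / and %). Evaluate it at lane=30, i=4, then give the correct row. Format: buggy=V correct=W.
buggy=23 correct=7

`(lane / 4) + 8*(i / 2)`[30,4]->23
30: g=7,t=2
[4] (7+0,2*2+0+8) = (7,12)
row: 23 vs 7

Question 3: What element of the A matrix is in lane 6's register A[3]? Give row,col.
lane 6→6/4=1, 6 mod 4=2
i=3  r:1+8→9  c:2·2+1+0→5

9,5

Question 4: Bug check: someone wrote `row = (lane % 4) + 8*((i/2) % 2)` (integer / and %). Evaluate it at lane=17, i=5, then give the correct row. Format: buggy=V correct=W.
`(lane % 4) + 8*((i/2) % 2)`[17,5]->1
lane 17: gid=4 (17/4), tid=1 (17%4)
i=5: r=4+0=4, c=1*2+1+8=11
row: 1 vs 4

buggy=1 correct=4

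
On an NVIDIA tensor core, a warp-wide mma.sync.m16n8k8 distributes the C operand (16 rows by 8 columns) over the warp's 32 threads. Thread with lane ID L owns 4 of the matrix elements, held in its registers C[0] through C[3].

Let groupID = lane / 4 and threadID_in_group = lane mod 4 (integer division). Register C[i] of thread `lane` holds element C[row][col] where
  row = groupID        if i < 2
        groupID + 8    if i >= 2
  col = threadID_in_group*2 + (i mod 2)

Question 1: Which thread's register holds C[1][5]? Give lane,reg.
6,1

r: 1->gid=1,r8=0  c: 5->tid=2,i&1=1
L=1*4+2=6  i=0*2+1=1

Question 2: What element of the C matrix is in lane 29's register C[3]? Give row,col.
15,3

L=29->gid=29>>2=7, tid=29&3=1
[3]->row 7+8=15  col 1·2+1=3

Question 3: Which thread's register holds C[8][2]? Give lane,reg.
r:8=>grp=0,rB=1  c:2=>tig=1,lo=0
L=0*4+1=1  i=1*2+0=2

1,2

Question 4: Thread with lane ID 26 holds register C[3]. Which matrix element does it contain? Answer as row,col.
14,5

lane 26: grp=6 (26/4), tig=2 (26%4)
i=3: r=6+8=14, c=2*2+1=5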